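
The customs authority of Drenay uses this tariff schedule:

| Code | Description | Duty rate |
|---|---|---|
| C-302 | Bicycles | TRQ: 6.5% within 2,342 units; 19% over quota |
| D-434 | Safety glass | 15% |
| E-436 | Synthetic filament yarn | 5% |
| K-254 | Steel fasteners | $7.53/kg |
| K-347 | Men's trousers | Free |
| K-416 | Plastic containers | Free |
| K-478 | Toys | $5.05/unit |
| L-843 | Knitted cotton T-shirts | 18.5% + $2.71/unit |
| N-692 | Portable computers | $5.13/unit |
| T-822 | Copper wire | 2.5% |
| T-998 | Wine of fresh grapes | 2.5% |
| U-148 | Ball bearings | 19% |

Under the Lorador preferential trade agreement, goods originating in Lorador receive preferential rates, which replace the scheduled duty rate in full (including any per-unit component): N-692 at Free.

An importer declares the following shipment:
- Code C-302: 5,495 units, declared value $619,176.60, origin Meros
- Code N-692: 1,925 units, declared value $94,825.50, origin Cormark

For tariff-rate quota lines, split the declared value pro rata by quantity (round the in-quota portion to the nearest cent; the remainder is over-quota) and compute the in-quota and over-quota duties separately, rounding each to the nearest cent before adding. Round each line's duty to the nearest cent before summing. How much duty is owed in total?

Line 1 (C-302, Meros, 5,495 units, $619,176.60):
Code C-302 is under a tariff-rate quota (threshold 2,342 units). In-quota: 2,342 units at 6.5%; over-quota: 3,153 units at 19%.
Pro-rata value split: in-quota = $619,176.60 × 2,342/5,495 = $263,896.56; over-quota = $619,176.60 − $263,896.56 = $355,280.04.
In-quota duty = $263,896.56 × 6.5% = $17,153.28. Over-quota duty = $355,280.04 × 19% = $67,503.21.
Line duty = $17,153.28 + $67,503.21 = $84,656.49.
Line 2 (N-692, Cormark, 1,925 units, $94,825.50):
Base rate for N-692 is $5.13/unit.
N-692 has an FTA preferential rate, but origin Cormark is not Lorador; base rate stands.
Duty = 1,925 × $5.13 = $9,875.25.
Total = $84,656.49 + $9,875.25 = $94,531.74.

$94,531.74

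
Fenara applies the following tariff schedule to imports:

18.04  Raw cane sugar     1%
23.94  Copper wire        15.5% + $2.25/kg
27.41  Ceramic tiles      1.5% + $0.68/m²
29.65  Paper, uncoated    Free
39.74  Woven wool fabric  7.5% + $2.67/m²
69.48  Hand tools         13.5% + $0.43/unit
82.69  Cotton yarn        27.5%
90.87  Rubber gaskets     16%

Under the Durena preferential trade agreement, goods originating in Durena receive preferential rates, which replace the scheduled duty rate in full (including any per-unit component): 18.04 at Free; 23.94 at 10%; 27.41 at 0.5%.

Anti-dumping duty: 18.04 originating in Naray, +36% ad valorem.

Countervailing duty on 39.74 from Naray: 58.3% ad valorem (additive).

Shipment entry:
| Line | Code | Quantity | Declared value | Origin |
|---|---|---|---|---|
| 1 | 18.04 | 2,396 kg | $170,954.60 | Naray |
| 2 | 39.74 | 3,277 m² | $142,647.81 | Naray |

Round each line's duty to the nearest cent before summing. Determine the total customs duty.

$165,865.05

Line 1 (18.04, Naray, 2,396 kg, $170,954.60):
Base rate for 18.04 is 1%.
18.04 has an FTA preferential rate, but origin Naray is not Durena; base rate stands.
Additional duty on 18.04 from Naray: +36%. Applied ad valorem rate: 1% + 36% = 37%.
Duty = $170,954.60 × 37% = $63,253.20.
Line 2 (39.74, Naray, 3,277 m², $142,647.81):
Base rate for 39.74 is 7.5% + $2.67/m².
Additional duty on 39.74 from Naray: +58.3%. Applied ad valorem rate: 7.5% + 58.3% = 65.8%.
Duty = $142,647.81 × 65.8% + 3,277 × $2.67 = $102,611.85.
Total = $63,253.20 + $102,611.85 = $165,865.05.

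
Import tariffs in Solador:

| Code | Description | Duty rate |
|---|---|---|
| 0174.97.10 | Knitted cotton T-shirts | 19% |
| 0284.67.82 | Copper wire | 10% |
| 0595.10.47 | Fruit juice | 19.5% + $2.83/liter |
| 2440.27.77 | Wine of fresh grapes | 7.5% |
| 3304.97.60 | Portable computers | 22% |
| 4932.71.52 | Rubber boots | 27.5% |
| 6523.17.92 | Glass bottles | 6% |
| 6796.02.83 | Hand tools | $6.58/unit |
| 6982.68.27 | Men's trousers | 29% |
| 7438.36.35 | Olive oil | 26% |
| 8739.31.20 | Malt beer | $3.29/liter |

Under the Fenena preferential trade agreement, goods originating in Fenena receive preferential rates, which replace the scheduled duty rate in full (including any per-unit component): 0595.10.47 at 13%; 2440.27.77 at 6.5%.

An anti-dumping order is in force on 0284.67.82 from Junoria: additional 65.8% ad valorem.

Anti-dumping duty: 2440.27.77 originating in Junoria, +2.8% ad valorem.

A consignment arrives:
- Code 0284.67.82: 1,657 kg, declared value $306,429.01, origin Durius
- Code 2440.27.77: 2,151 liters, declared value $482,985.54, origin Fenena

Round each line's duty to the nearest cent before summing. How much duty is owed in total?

Line 1 (0284.67.82, Durius, 1,657 kg, $306,429.01):
Base rate for 0284.67.82 is 10%.
The additional-duty order on 0284.67.82 targets Junoria, not Durius; it does not apply.
Duty = $306,429.01 × 10% = $30,642.90.
Line 2 (2440.27.77, Fenena, 2,151 liters, $482,985.54):
Base rate for 2440.27.77 is 7.5%.
Origin Fenena qualifies under the Solador–Fenena agreement and 2440.27.77 is covered: preferential rate 6.5% applies instead.
The additional-duty order on 2440.27.77 targets Junoria, not Fenena; it does not apply.
Duty = $482,985.54 × 6.5% = $31,394.06.
Total = $30,642.90 + $31,394.06 = $62,036.96.

$62,036.96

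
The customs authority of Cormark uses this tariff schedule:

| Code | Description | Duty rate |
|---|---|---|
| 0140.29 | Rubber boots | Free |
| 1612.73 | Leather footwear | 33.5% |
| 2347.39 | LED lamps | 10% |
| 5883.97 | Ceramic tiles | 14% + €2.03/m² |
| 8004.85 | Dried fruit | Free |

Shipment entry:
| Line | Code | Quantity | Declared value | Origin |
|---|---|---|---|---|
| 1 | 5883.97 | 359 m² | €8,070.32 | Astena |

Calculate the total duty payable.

€1,858.61

Line 1 (5883.97, Astena, 359 m², €8,070.32):
Base rate for 5883.97 is 14% + €2.03/m².
Duty = €8,070.32 × 14% + 359 × €2.03 = €1,858.61.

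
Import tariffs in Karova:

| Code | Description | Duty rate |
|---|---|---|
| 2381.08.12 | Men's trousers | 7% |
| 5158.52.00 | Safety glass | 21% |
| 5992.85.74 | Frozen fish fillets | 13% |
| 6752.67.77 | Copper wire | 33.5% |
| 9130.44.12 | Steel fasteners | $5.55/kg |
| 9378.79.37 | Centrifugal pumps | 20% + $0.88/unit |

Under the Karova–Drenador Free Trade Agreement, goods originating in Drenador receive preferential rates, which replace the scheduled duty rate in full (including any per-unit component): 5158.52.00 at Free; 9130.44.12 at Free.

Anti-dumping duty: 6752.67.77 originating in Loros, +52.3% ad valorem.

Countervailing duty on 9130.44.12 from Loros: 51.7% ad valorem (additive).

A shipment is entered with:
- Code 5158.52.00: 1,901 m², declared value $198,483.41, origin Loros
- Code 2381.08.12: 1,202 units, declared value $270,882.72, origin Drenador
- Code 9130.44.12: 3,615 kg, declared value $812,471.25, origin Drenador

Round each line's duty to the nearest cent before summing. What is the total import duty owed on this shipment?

Line 1 (5158.52.00, Loros, 1,901 m², $198,483.41):
Base rate for 5158.52.00 is 21%.
5158.52.00 has an FTA preferential rate, but origin Loros is not Drenador; base rate stands.
Duty = $198,483.41 × 21% = $41,681.52.
Line 2 (2381.08.12, Drenador, 1,202 units, $270,882.72):
Base rate for 2381.08.12 is 7%.
Origin Drenador is the FTA partner but 2381.08.12 is not on the preference list; base rate stands.
Duty = $270,882.72 × 7% = $18,961.79.
Line 3 (9130.44.12, Drenador, 3,615 kg, $812,471.25):
Base rate for 9130.44.12 is $5.55/kg.
Origin Drenador qualifies under the Karova–Drenador agreement and 9130.44.12 is covered: preferential rate Free applies instead.
The additional-duty order on 9130.44.12 targets Loros, not Drenador; it does not apply.
Duty = $812,471.25 × 0% = $0.00.
Total = $41,681.52 + $18,961.79 + $0.00 = $60,643.31.

$60,643.31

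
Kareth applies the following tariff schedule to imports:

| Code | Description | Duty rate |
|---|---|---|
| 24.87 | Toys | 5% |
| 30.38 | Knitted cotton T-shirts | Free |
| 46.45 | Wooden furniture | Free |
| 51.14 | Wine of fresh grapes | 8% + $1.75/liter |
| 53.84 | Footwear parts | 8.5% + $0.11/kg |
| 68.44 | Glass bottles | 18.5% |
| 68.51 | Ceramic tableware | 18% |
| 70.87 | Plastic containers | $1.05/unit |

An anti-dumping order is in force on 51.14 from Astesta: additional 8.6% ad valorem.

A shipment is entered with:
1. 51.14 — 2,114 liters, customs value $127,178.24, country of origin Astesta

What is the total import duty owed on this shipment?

Line 1 (51.14, Astesta, 2,114 liters, $127,178.24):
Base rate for 51.14 is 8% + $1.75/liter.
Additional duty on 51.14 from Astesta: +8.6%. Applied ad valorem rate: 8% + 8.6% = 16.6%.
Duty = $127,178.24 × 16.6% + 2,114 × $1.75 = $24,811.09.

$24,811.09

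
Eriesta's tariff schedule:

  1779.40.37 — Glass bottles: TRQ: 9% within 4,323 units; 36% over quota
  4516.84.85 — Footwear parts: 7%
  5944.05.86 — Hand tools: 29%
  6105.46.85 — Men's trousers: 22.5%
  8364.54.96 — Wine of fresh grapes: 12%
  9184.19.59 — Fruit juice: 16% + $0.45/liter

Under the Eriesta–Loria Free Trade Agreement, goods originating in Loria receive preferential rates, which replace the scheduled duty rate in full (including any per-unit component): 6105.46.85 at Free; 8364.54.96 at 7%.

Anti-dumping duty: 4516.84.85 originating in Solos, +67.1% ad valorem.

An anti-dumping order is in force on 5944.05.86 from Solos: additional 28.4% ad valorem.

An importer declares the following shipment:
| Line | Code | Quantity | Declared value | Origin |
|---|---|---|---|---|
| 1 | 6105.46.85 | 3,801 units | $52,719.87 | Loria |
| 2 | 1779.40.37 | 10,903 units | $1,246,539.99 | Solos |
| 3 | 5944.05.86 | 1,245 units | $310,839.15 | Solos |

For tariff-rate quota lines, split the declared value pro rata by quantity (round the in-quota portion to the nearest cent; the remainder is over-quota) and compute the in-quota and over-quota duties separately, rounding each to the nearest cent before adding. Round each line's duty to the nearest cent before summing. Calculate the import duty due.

Line 1 (6105.46.85, Loria, 3,801 units, $52,719.87):
Base rate for 6105.46.85 is 22.5%.
Origin Loria qualifies under the Eriesta–Loria agreement and 6105.46.85 is covered: preferential rate Free applies instead.
Duty = $52,719.87 × 0% = $0.00.
Line 2 (1779.40.37, Solos, 10,903 units, $1,246,539.99):
Code 1779.40.37 is under a tariff-rate quota (threshold 4,323 units). In-quota: 4,323 units at 9%; over-quota: 6,580 units at 36%.
Pro-rata value split: in-quota = $1,246,539.99 × 4,323/10,903 = $494,248.59; over-quota = $1,246,539.99 − $494,248.59 = $752,291.40.
In-quota duty = $494,248.59 × 9% = $44,482.37. Over-quota duty = $752,291.40 × 36% = $270,824.90.
Line duty = $44,482.37 + $270,824.90 = $315,307.27.
Line 3 (5944.05.86, Solos, 1,245 units, $310,839.15):
Base rate for 5944.05.86 is 29%.
Additional duty on 5944.05.86 from Solos: +28.4%. Applied ad valorem rate: 29% + 28.4% = 57.4%.
Duty = $310,839.15 × 57.4% = $178,421.67.
Total = $0.00 + $315,307.27 + $178,421.67 = $493,728.94.

$493,728.94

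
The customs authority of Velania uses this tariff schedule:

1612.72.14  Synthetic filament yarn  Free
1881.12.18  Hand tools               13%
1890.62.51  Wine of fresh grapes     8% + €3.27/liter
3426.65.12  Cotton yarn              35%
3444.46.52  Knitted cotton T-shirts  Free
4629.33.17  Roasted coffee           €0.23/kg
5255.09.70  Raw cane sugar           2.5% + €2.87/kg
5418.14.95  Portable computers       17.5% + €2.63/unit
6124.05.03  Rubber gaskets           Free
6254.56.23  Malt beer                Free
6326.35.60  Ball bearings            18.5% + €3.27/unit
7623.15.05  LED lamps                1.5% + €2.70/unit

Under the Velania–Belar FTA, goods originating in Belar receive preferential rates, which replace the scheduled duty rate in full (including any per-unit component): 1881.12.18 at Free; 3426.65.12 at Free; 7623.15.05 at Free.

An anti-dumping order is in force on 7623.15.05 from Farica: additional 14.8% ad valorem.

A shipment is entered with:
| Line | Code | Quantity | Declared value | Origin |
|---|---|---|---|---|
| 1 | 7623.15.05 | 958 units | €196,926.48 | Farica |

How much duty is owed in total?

Line 1 (7623.15.05, Farica, 958 units, €196,926.48):
Base rate for 7623.15.05 is 1.5% + €2.70/unit.
7623.15.05 has an FTA preferential rate, but origin Farica is not Belar; base rate stands.
Additional duty on 7623.15.05 from Farica: +14.8%. Applied ad valorem rate: 1.5% + 14.8% = 16.3%.
Duty = €196,926.48 × 16.3% + 958 × €2.70 = €34,685.62.

€34,685.62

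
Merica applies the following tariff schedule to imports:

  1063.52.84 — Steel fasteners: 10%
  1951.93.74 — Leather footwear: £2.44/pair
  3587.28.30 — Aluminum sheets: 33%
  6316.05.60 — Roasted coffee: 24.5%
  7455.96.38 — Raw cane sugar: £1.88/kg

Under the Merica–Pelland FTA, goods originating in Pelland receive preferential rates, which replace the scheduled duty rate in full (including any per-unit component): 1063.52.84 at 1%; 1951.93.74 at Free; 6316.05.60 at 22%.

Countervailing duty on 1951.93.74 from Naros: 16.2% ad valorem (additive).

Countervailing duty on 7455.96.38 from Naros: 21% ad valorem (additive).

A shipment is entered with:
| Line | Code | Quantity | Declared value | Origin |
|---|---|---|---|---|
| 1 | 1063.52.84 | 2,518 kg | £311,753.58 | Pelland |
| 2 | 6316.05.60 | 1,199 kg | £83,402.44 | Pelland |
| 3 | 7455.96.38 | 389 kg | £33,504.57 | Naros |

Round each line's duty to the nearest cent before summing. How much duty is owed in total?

£29,233.36

Line 1 (1063.52.84, Pelland, 2,518 kg, £311,753.58):
Base rate for 1063.52.84 is 10%.
Origin Pelland qualifies under the Merica–Pelland agreement and 1063.52.84 is covered: preferential rate 1% applies instead.
Duty = £311,753.58 × 1% = £3,117.54.
Line 2 (6316.05.60, Pelland, 1,199 kg, £83,402.44):
Base rate for 6316.05.60 is 24.5%.
Origin Pelland qualifies under the Merica–Pelland agreement and 6316.05.60 is covered: preferential rate 22% applies instead.
Duty = £83,402.44 × 22% = £18,348.54.
Line 3 (7455.96.38, Naros, 389 kg, £33,504.57):
Base rate for 7455.96.38 is £1.88/kg.
Additional duty on 7455.96.38 from Naros: +21% ad valorem. Applied ad valorem rate = 21%.
Duty = £33,504.57 × 21% + 389 × £1.88 = £7,767.28.
Total = £3,117.54 + £18,348.54 + £7,767.28 = £29,233.36.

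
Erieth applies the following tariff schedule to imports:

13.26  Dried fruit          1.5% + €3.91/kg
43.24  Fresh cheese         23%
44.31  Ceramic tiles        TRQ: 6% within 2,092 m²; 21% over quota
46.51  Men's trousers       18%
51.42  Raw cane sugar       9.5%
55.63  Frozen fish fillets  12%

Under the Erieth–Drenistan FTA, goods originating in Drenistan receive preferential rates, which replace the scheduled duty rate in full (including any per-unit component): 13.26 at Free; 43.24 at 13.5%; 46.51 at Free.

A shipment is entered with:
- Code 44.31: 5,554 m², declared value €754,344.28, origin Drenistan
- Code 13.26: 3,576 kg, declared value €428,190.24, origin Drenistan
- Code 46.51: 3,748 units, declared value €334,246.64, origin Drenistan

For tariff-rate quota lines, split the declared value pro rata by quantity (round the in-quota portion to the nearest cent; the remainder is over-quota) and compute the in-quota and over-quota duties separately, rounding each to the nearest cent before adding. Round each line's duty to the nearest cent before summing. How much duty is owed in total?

€115,791.99

Line 1 (44.31, Drenistan, 5,554 m², €754,344.28):
Code 44.31 is under a tariff-rate quota (threshold 2,092 m²). In-quota: 2,092 m² at 6%; over-quota: 3,462 m² at 21%.
Pro-rata value split: in-quota = €754,344.28 × 2,092/5,554 = €284,135.44; over-quota = €754,344.28 − €284,135.44 = €470,208.84.
In-quota duty = €284,135.44 × 6% = €17,048.13. Over-quota duty = €470,208.84 × 21% = €98,743.86.
Line duty = €17,048.13 + €98,743.86 = €115,791.99.
Line 2 (13.26, Drenistan, 3,576 kg, €428,190.24):
Base rate for 13.26 is 1.5% + €3.91/kg.
Origin Drenistan qualifies under the Erieth–Drenistan agreement and 13.26 is covered: preferential rate Free applies instead.
Duty = €428,190.24 × 0% = €0.00.
Line 3 (46.51, Drenistan, 3,748 units, €334,246.64):
Base rate for 46.51 is 18%.
Origin Drenistan qualifies under the Erieth–Drenistan agreement and 46.51 is covered: preferential rate Free applies instead.
Duty = €334,246.64 × 0% = €0.00.
Total = €115,791.99 + €0.00 + €0.00 = €115,791.99.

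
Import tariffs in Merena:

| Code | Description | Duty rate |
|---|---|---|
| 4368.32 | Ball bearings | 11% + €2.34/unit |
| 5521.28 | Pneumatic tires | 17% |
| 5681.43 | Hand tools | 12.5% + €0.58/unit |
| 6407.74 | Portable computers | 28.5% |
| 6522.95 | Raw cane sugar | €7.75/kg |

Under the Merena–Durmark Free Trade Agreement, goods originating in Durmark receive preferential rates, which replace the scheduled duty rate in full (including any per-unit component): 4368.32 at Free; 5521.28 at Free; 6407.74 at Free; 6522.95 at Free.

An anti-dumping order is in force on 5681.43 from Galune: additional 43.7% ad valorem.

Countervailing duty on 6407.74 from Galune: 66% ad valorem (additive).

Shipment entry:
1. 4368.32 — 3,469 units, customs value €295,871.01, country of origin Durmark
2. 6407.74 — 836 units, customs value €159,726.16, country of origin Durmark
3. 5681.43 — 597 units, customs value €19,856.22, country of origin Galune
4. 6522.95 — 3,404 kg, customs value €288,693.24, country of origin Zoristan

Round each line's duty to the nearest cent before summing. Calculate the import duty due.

€37,886.46

Line 1 (4368.32, Durmark, 3,469 units, €295,871.01):
Base rate for 4368.32 is 11% + €2.34/unit.
Origin Durmark qualifies under the Merena–Durmark agreement and 4368.32 is covered: preferential rate Free applies instead.
Duty = €295,871.01 × 0% = €0.00.
Line 2 (6407.74, Durmark, 836 units, €159,726.16):
Base rate for 6407.74 is 28.5%.
Origin Durmark qualifies under the Merena–Durmark agreement and 6407.74 is covered: preferential rate Free applies instead.
The additional-duty order on 6407.74 targets Galune, not Durmark; it does not apply.
Duty = €159,726.16 × 0% = €0.00.
Line 3 (5681.43, Galune, 597 units, €19,856.22):
Base rate for 5681.43 is 12.5% + €0.58/unit.
Additional duty on 5681.43 from Galune: +43.7%. Applied ad valorem rate: 12.5% + 43.7% = 56.2%.
Duty = €19,856.22 × 56.2% + 597 × €0.58 = €11,505.46.
Line 4 (6522.95, Zoristan, 3,404 kg, €288,693.24):
Base rate for 6522.95 is €7.75/kg.
6522.95 has an FTA preferential rate, but origin Zoristan is not Durmark; base rate stands.
Duty = 3,404 × €7.75 = €26,381.00.
Total = €0.00 + €0.00 + €11,505.46 + €26,381.00 = €37,886.46.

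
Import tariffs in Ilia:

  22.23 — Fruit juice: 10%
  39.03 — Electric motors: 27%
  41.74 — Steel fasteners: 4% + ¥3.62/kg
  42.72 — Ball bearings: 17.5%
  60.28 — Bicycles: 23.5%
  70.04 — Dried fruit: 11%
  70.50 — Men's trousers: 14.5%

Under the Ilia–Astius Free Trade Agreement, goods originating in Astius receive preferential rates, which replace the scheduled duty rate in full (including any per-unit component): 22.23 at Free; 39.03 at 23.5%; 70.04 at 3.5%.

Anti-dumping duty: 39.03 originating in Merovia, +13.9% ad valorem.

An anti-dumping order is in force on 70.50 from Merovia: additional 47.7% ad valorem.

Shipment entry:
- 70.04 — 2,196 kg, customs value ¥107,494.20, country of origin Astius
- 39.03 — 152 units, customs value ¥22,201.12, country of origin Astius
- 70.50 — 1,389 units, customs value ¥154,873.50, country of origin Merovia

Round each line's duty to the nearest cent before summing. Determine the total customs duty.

Line 1 (70.04, Astius, 2,196 kg, ¥107,494.20):
Base rate for 70.04 is 11%.
Origin Astius qualifies under the Ilia–Astius agreement and 70.04 is covered: preferential rate 3.5% applies instead.
Duty = ¥107,494.20 × 3.5% = ¥3,762.30.
Line 2 (39.03, Astius, 152 units, ¥22,201.12):
Base rate for 39.03 is 27%.
Origin Astius qualifies under the Ilia–Astius agreement and 39.03 is covered: preferential rate 23.5% applies instead.
The additional-duty order on 39.03 targets Merovia, not Astius; it does not apply.
Duty = ¥22,201.12 × 23.5% = ¥5,217.26.
Line 3 (70.50, Merovia, 1,389 units, ¥154,873.50):
Base rate for 70.50 is 14.5%.
Additional duty on 70.50 from Merovia: +47.7%. Applied ad valorem rate: 14.5% + 47.7% = 62.2%.
Duty = ¥154,873.50 × 62.2% = ¥96,331.32.
Total = ¥3,762.30 + ¥5,217.26 + ¥96,331.32 = ¥105,310.88.

¥105,310.88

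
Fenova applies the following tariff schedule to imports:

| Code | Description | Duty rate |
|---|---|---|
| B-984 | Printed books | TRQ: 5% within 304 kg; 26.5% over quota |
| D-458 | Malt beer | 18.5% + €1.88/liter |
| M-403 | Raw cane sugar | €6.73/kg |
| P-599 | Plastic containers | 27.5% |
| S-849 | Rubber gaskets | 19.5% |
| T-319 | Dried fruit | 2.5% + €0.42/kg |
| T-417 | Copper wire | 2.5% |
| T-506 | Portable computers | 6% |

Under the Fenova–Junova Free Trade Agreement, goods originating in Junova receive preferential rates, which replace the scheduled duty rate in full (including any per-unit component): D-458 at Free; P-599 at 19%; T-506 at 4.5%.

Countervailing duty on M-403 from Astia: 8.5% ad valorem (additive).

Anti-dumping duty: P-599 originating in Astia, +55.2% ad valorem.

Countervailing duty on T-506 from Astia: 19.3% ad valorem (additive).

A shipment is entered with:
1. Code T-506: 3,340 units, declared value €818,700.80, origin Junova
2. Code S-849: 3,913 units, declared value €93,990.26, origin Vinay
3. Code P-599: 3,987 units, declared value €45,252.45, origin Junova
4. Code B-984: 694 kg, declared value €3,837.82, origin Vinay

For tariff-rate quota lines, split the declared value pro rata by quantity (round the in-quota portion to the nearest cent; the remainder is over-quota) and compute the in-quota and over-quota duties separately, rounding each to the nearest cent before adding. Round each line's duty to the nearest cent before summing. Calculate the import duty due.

Line 1 (T-506, Junova, 3,340 units, €818,700.80):
Base rate for T-506 is 6%.
Origin Junova qualifies under the Fenova–Junova agreement and T-506 is covered: preferential rate 4.5% applies instead.
The additional-duty order on T-506 targets Astia, not Junova; it does not apply.
Duty = €818,700.80 × 4.5% = €36,841.54.
Line 2 (S-849, Vinay, 3,913 units, €93,990.26):
Base rate for S-849 is 19.5%.
Duty = €93,990.26 × 19.5% = €18,328.10.
Line 3 (P-599, Junova, 3,987 units, €45,252.45):
Base rate for P-599 is 27.5%.
Origin Junova qualifies under the Fenova–Junova agreement and P-599 is covered: preferential rate 19% applies instead.
The additional-duty order on P-599 targets Astia, not Junova; it does not apply.
Duty = €45,252.45 × 19% = €8,597.97.
Line 4 (B-984, Vinay, 694 kg, €3,837.82):
Code B-984 is under a tariff-rate quota (threshold 304 kg). In-quota: 304 kg at 5%; over-quota: 390 kg at 26.5%.
Pro-rata value split: in-quota = €3,837.82 × 304/694 = €1,681.12; over-quota = €3,837.82 − €1,681.12 = €2,156.70.
In-quota duty = €1,681.12 × 5% = €84.06. Over-quota duty = €2,156.70 × 26.5% = €571.53.
Line duty = €84.06 + €571.53 = €655.59.
Total = €36,841.54 + €18,328.10 + €8,597.97 + €655.59 = €64,423.20.

€64,423.20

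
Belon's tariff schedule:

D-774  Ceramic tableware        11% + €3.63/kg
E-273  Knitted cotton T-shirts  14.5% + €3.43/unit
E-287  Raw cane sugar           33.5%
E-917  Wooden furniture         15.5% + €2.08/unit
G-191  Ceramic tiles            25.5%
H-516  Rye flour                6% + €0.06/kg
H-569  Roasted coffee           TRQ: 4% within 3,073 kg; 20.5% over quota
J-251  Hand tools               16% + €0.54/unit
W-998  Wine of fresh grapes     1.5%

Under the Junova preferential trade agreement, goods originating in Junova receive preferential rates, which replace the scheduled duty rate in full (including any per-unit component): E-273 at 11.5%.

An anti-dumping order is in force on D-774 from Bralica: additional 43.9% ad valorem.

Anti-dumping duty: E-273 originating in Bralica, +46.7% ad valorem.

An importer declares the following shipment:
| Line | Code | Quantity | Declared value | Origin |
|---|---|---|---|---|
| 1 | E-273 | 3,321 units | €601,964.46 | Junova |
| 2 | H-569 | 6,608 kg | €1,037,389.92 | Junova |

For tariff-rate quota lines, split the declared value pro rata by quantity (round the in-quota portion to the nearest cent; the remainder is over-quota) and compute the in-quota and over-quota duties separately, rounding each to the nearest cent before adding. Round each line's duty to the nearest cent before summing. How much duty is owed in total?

€202,289.85

Line 1 (E-273, Junova, 3,321 units, €601,964.46):
Base rate for E-273 is 14.5% + €3.43/unit.
Origin Junova qualifies under the Belon–Junova agreement and E-273 is covered: preferential rate 11.5% applies instead.
The additional-duty order on E-273 targets Bralica, not Junova; it does not apply.
Duty = €601,964.46 × 11.5% = €69,225.91.
Line 2 (H-569, Junova, 6,608 kg, €1,037,389.92):
Code H-569 is under a tariff-rate quota (threshold 3,073 kg). In-quota: 3,073 kg at 4%; over-quota: 3,535 kg at 20.5%.
Pro-rata value split: in-quota = €1,037,389.92 × 3,073/6,608 = €482,430.27; over-quota = €1,037,389.92 − €482,430.27 = €554,959.65.
In-quota duty = €482,430.27 × 4% = €19,297.21. Over-quota duty = €554,959.65 × 20.5% = €113,766.73.
Line duty = €19,297.21 + €113,766.73 = €133,063.94.
Total = €69,225.91 + €133,063.94 = €202,289.85.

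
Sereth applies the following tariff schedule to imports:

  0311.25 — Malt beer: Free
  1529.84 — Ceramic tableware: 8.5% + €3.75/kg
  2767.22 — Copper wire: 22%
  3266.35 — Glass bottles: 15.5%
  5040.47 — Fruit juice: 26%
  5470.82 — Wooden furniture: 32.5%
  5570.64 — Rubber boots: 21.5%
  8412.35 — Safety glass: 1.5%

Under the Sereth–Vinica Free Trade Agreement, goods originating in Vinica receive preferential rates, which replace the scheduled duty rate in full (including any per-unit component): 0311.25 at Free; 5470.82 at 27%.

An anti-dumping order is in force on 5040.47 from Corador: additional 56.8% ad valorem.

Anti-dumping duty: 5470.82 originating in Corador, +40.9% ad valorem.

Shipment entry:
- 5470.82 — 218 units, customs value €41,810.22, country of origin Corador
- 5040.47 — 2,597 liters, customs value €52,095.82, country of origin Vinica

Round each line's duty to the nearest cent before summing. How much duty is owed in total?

Line 1 (5470.82, Corador, 218 units, €41,810.22):
Base rate for 5470.82 is 32.5%.
5470.82 has an FTA preferential rate, but origin Corador is not Vinica; base rate stands.
Additional duty on 5470.82 from Corador: +40.9%. Applied ad valorem rate: 32.5% + 40.9% = 73.4%.
Duty = €41,810.22 × 73.4% = €30,688.70.
Line 2 (5040.47, Vinica, 2,597 liters, €52,095.82):
Base rate for 5040.47 is 26%.
Origin Vinica is the FTA partner but 5040.47 is not on the preference list; base rate stands.
The additional-duty order on 5040.47 targets Corador, not Vinica; it does not apply.
Duty = €52,095.82 × 26% = €13,544.91.
Total = €30,688.70 + €13,544.91 = €44,233.61.

€44,233.61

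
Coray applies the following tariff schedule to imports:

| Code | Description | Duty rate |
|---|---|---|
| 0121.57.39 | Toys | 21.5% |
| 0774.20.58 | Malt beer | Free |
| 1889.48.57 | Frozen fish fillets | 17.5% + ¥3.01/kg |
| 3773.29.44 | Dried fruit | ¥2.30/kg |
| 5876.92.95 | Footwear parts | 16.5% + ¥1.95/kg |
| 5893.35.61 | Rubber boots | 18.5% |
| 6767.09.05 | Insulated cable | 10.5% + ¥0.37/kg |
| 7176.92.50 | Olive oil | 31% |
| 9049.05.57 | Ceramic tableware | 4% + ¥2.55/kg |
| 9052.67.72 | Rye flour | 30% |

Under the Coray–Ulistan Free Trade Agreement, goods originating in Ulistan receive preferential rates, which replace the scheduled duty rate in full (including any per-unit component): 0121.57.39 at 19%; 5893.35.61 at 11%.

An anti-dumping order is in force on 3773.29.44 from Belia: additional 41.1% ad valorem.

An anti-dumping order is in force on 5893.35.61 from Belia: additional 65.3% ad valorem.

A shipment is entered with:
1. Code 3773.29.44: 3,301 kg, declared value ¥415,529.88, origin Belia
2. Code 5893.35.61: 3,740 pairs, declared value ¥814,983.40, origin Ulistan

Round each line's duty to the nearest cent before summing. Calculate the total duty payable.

¥268,023.25

Line 1 (3773.29.44, Belia, 3,301 kg, ¥415,529.88):
Base rate for 3773.29.44 is ¥2.30/kg.
Additional duty on 3773.29.44 from Belia: +41.1% ad valorem. Applied ad valorem rate = 41.1%.
Duty = ¥415,529.88 × 41.1% + 3,301 × ¥2.30 = ¥178,375.08.
Line 2 (5893.35.61, Ulistan, 3,740 pairs, ¥814,983.40):
Base rate for 5893.35.61 is 18.5%.
Origin Ulistan qualifies under the Coray–Ulistan agreement and 5893.35.61 is covered: preferential rate 11% applies instead.
The additional-duty order on 5893.35.61 targets Belia, not Ulistan; it does not apply.
Duty = ¥814,983.40 × 11% = ¥89,648.17.
Total = ¥178,375.08 + ¥89,648.17 = ¥268,023.25.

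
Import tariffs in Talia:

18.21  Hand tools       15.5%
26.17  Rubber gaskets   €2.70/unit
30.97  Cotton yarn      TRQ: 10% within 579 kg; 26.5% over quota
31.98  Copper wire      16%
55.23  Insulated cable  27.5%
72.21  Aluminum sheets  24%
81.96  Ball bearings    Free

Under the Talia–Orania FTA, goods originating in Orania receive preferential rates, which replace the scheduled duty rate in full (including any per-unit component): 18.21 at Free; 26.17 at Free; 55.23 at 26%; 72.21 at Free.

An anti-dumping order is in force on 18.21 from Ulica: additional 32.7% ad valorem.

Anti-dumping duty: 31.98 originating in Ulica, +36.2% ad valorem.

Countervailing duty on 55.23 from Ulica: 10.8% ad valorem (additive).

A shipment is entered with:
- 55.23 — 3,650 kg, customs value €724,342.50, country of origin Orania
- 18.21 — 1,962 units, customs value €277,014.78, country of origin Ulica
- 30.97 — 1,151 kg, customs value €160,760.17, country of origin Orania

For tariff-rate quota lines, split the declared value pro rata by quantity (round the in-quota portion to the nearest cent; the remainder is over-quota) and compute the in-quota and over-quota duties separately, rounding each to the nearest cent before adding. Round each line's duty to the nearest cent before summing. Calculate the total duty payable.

€351,108.24

Line 1 (55.23, Orania, 3,650 kg, €724,342.50):
Base rate for 55.23 is 27.5%.
Origin Orania qualifies under the Talia–Orania agreement and 55.23 is covered: preferential rate 26% applies instead.
The additional-duty order on 55.23 targets Ulica, not Orania; it does not apply.
Duty = €724,342.50 × 26% = €188,329.05.
Line 2 (18.21, Ulica, 1,962 units, €277,014.78):
Base rate for 18.21 is 15.5%.
18.21 has an FTA preferential rate, but origin Ulica is not Orania; base rate stands.
Additional duty on 18.21 from Ulica: +32.7%. Applied ad valorem rate: 15.5% + 32.7% = 48.2%.
Duty = €277,014.78 × 48.2% = €133,521.12.
Line 3 (30.97, Orania, 1,151 kg, €160,760.17):
Code 30.97 is under a tariff-rate quota (threshold 579 kg). In-quota: 579 kg at 10%; over-quota: 572 kg at 26.5%.
Pro-rata value split: in-quota = €160,760.17 × 579/1,151 = €80,868.93; over-quota = €160,760.17 − €80,868.93 = €79,891.24.
In-quota duty = €80,868.93 × 10% = €8,086.89. Over-quota duty = €79,891.24 × 26.5% = €21,171.18.
Line duty = €8,086.89 + €21,171.18 = €29,258.07.
Total = €188,329.05 + €133,521.12 + €29,258.07 = €351,108.24.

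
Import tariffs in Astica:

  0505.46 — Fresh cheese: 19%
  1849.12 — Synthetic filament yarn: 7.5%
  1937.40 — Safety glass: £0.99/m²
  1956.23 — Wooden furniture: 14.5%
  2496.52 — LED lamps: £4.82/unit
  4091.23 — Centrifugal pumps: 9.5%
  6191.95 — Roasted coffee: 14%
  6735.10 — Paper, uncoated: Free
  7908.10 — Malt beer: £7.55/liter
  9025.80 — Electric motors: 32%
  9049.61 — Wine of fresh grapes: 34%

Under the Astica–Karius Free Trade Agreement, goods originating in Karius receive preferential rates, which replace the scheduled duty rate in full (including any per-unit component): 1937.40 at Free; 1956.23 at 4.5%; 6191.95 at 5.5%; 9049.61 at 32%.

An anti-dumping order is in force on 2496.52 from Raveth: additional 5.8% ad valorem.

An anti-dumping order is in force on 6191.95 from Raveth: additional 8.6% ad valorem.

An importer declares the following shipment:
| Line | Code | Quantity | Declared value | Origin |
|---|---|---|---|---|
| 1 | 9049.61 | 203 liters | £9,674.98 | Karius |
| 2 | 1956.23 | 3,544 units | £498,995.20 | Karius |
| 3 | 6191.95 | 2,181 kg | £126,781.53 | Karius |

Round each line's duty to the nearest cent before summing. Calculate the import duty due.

£32,523.75

Line 1 (9049.61, Karius, 203 liters, £9,674.98):
Base rate for 9049.61 is 34%.
Origin Karius qualifies under the Astica–Karius agreement and 9049.61 is covered: preferential rate 32% applies instead.
Duty = £9,674.98 × 32% = £3,095.99.
Line 2 (1956.23, Karius, 3,544 units, £498,995.20):
Base rate for 1956.23 is 14.5%.
Origin Karius qualifies under the Astica–Karius agreement and 1956.23 is covered: preferential rate 4.5% applies instead.
Duty = £498,995.20 × 4.5% = £22,454.78.
Line 3 (6191.95, Karius, 2,181 kg, £126,781.53):
Base rate for 6191.95 is 14%.
Origin Karius qualifies under the Astica–Karius agreement and 6191.95 is covered: preferential rate 5.5% applies instead.
The additional-duty order on 6191.95 targets Raveth, not Karius; it does not apply.
Duty = £126,781.53 × 5.5% = £6,972.98.
Total = £3,095.99 + £22,454.78 + £6,972.98 = £32,523.75.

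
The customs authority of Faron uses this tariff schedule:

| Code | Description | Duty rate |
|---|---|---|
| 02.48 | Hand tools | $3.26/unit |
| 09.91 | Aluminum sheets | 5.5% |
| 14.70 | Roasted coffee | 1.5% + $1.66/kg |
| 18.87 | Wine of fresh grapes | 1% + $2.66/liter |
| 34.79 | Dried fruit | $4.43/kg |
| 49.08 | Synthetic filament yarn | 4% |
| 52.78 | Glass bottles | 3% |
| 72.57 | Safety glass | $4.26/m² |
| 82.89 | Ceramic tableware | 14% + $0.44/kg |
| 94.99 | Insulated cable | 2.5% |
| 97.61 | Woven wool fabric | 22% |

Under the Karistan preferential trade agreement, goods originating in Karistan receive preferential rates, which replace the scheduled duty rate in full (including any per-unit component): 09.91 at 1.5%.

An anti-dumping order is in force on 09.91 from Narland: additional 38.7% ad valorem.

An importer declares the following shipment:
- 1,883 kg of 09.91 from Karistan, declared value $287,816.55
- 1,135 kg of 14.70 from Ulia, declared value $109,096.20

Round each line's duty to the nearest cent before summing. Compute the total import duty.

$7,837.79

Line 1 (09.91, Karistan, 1,883 kg, $287,816.55):
Base rate for 09.91 is 5.5%.
Origin Karistan qualifies under the Faron–Karistan agreement and 09.91 is covered: preferential rate 1.5% applies instead.
The additional-duty order on 09.91 targets Narland, not Karistan; it does not apply.
Duty = $287,816.55 × 1.5% = $4,317.25.
Line 2 (14.70, Ulia, 1,135 kg, $109,096.20):
Base rate for 14.70 is 1.5% + $1.66/kg.
Duty = $109,096.20 × 1.5% + 1,135 × $1.66 = $3,520.54.
Total = $4,317.25 + $3,520.54 = $7,837.79.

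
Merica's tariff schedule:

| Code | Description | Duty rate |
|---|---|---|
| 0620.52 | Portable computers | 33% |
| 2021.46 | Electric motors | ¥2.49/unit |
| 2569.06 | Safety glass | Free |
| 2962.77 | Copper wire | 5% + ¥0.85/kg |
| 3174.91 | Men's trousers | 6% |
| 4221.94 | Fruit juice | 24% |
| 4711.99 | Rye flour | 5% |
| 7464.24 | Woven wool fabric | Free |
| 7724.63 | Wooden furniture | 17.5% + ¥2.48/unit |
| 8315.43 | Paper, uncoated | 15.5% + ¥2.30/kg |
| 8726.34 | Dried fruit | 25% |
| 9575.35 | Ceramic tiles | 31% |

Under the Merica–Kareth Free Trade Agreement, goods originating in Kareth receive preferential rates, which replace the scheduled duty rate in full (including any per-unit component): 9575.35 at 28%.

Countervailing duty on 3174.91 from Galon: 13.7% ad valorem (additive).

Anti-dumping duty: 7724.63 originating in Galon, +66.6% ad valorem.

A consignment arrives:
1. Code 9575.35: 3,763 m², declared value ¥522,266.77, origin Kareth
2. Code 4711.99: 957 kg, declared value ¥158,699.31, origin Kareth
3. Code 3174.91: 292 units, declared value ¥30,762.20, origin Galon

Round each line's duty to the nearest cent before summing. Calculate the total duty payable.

¥160,229.82

Line 1 (9575.35, Kareth, 3,763 m², ¥522,266.77):
Base rate for 9575.35 is 31%.
Origin Kareth qualifies under the Merica–Kareth agreement and 9575.35 is covered: preferential rate 28% applies instead.
Duty = ¥522,266.77 × 28% = ¥146,234.70.
Line 2 (4711.99, Kareth, 957 kg, ¥158,699.31):
Base rate for 4711.99 is 5%.
Origin Kareth is the FTA partner but 4711.99 is not on the preference list; base rate stands.
Duty = ¥158,699.31 × 5% = ¥7,934.97.
Line 3 (3174.91, Galon, 292 units, ¥30,762.20):
Base rate for 3174.91 is 6%.
Additional duty on 3174.91 from Galon: +13.7%. Applied ad valorem rate: 6% + 13.7% = 19.7%.
Duty = ¥30,762.20 × 19.7% = ¥6,060.15.
Total = ¥146,234.70 + ¥7,934.97 + ¥6,060.15 = ¥160,229.82.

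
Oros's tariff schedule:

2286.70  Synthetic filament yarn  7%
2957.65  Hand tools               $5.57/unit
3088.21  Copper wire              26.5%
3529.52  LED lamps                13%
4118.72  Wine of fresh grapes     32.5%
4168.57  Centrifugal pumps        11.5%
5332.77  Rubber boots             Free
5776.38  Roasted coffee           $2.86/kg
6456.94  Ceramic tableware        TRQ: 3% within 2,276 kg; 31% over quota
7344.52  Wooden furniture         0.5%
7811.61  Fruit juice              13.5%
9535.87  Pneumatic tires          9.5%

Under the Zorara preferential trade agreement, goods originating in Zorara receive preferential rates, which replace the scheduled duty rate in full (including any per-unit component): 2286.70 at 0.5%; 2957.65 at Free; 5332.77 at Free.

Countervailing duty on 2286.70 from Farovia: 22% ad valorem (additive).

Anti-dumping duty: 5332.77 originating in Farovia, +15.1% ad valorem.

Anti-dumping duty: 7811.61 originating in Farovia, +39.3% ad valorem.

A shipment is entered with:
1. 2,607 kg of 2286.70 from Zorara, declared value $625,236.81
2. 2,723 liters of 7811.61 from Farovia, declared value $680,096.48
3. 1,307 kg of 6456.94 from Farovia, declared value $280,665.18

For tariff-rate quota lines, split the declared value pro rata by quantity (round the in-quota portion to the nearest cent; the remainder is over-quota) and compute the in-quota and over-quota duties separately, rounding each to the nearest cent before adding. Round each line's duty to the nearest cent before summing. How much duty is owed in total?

Line 1 (2286.70, Zorara, 2,607 kg, $625,236.81):
Base rate for 2286.70 is 7%.
Origin Zorara qualifies under the Oros–Zorara agreement and 2286.70 is covered: preferential rate 0.5% applies instead.
The additional-duty order on 2286.70 targets Farovia, not Zorara; it does not apply.
Duty = $625,236.81 × 0.5% = $3,126.18.
Line 2 (7811.61, Farovia, 2,723 liters, $680,096.48):
Base rate for 7811.61 is 13.5%.
Additional duty on 7811.61 from Farovia: +39.3%. Applied ad valorem rate: 13.5% + 39.3% = 52.8%.
Duty = $680,096.48 × 52.8% = $359,090.94.
Line 3 (6456.94, Farovia, 1,307 kg, $280,665.18):
Code 6456.94 is under a tariff-rate quota (threshold 2,276 kg). Quantity 1,307 kg is within the quota, so the in-quota rate 3% applies to the full value.
Duty = $280,665.18 × 3% = $8,419.96.
Total = $3,126.18 + $359,090.94 + $8,419.96 = $370,637.08.

$370,637.08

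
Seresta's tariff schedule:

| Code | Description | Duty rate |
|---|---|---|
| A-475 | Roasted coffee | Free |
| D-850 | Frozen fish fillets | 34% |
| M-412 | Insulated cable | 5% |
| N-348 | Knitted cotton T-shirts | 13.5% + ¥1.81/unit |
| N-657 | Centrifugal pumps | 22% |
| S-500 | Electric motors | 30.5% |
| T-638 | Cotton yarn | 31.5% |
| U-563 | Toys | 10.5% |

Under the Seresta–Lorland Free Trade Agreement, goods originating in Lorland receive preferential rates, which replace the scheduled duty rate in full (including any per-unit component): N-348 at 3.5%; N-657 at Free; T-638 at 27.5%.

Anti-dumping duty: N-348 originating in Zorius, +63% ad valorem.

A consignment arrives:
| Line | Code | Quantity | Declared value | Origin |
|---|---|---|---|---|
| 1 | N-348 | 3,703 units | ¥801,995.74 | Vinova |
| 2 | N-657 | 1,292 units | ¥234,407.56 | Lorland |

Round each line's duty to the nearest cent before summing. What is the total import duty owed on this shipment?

¥114,971.85

Line 1 (N-348, Vinova, 3,703 units, ¥801,995.74):
Base rate for N-348 is 13.5% + ¥1.81/unit.
N-348 has an FTA preferential rate, but origin Vinova is not Lorland; base rate stands.
The additional-duty order on N-348 targets Zorius, not Vinova; it does not apply.
Duty = ¥801,995.74 × 13.5% + 3,703 × ¥1.81 = ¥114,971.85.
Line 2 (N-657, Lorland, 1,292 units, ¥234,407.56):
Base rate for N-657 is 22%.
Origin Lorland qualifies under the Seresta–Lorland agreement and N-657 is covered: preferential rate Free applies instead.
Duty = ¥234,407.56 × 0% = ¥0.00.
Total = ¥114,971.85 + ¥0.00 = ¥114,971.85.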